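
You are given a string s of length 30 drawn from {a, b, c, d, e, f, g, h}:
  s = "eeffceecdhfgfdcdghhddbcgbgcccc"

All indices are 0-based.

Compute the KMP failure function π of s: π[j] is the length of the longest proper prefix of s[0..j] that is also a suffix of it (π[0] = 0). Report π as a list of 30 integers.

[0, 1, 0, 0, 0, 1, 2, 0, 0, 0, 0, 0, 0, 0, 0, 0, 0, 0, 0, 0, 0, 0, 0, 0, 0, 0, 0, 0, 0, 0]

π[0] = 0
j=1 s[j]='e': π[1]=1 (border 'e')
j=2 s[j]='f': k: 1→0; π[2]=0 (border '')
j=3 s[j]='f': π[3]=0 (border '')
j=4 s[j]='c': π[4]=0 (border '')
j=5 s[j]='e': π[5]=1 (border 'e')
j=6 s[j]='e': π[6]=2 (border 'ee')
j=7 s[j]='c': k: 2→1→0; π[7]=0 (border '')
j=8 s[j]='d': π[8]=0 (border '')
j=9 s[j]='h': π[9]=0 (border '')
j=10 s[j]='f': π[10]=0 (border '')
j=11 s[j]='g': π[11]=0 (border '')
j=12 s[j]='f': π[12]=0 (border '')
j=13 s[j]='d': π[13]=0 (border '')
j=14 s[j]='c': π[14]=0 (border '')
j=15 s[j]='d': π[15]=0 (border '')
j=16 s[j]='g': π[16]=0 (border '')
j=17 s[j]='h': π[17]=0 (border '')
j=18 s[j]='h': π[18]=0 (border '')
j=19 s[j]='d': π[19]=0 (border '')
j=20 s[j]='d': π[20]=0 (border '')
j=21 s[j]='b': π[21]=0 (border '')
j=22 s[j]='c': π[22]=0 (border '')
j=23 s[j]='g': π[23]=0 (border '')
j=24 s[j]='b': π[24]=0 (border '')
j=25 s[j]='g': π[25]=0 (border '')
j=26 s[j]='c': π[26]=0 (border '')
j=27 s[j]='c': π[27]=0 (border '')
j=28 s[j]='c': π[28]=0 (border '')
j=29 s[j]='c': π[29]=0 (border '')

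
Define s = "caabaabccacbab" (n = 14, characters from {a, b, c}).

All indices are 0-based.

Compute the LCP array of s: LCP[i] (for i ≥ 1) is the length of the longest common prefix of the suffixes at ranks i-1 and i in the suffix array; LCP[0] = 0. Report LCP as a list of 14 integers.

[0, 3, 1, 2, 2, 1, 0, 1, 2, 1, 0, 2, 1, 1]

rank | idx | suffix
   0 |   1 | aabaabccacbab
   1 |   4 | aabccacbab
   2 |  12 | ab
   3 |   2 | abaabccacbab
   4 |   5 | abccacbab
   5 |   9 | acbab
   6 |  13 | b
   7 |   3 | baabccacbab
   8 |  11 | bab
   9 |   6 | bccacbab
  10 |   0 | caabaabccacbab
  11 |   8 | cacbab
  12 |  10 | cbab
  13 |   7 | ccacbab

SA = [1, 4, 12, 2, 5, 9, 13, 3, 11, 6, 0, 8, 10, 7]
i: (SA[i-1],SA[i]) lcp shared
  1: (1,4) 3 'aab'
  2: (4,12) 1 'a'
  3: (12,2) 2 'ab'
  4: (2,5) 2 'ab'
  5: (5,9) 1 'a'
  6: (9,13) 0 ''
  7: (13,3) 1 'b'
  8: (3,11) 2 'ba'
  9: (11,6) 1 'b'
  10: (6,0) 0 ''
  11: (0,8) 2 'ca'
  12: (8,10) 1 'c'
  13: (10,7) 1 'c'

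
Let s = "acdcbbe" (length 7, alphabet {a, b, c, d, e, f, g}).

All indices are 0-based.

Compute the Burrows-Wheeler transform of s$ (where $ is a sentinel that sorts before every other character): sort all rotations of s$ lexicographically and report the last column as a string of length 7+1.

e$cbdacb

rank  rotation  last
    0  $acdcbbe  e
    1  acdcbbe$  $
    2  bbe$acdc  c
    3  be$acdcb  b
    4  cbbe$acd  d
    5  cdcbbe$a  a
    6  dcbbe$ac  c
    7  e$acdcbb  b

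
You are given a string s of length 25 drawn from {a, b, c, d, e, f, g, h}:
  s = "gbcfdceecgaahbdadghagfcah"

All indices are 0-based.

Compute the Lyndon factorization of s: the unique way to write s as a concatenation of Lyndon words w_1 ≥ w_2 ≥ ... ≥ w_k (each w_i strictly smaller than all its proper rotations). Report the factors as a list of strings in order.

emit factor 1: 'g' (i=0, period=1)
emit factor 2: 'bcfdceecg' (i=1, period=9)
emit factor 3: 'aahbdadghagfcah' (i=10, period=15)

["g", "bcfdceecg", "aahbdadghagfcah"]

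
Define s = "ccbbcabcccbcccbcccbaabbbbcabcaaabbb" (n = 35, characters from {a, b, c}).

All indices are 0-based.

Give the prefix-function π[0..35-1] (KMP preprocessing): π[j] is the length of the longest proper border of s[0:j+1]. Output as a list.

[0, 1, 0, 0, 1, 0, 0, 1, 2, 2, 3, 1, 2, 2, 3, 1, 2, 2, 3, 0, 0, 0, 0, 0, 0, 1, 0, 0, 1, 0, 0, 0, 0, 0, 0]

π[0] = 0
j=1 s[j]='c': π[1]=1 (border 'c')
j=2 s[j]='b': k: 1→0; π[2]=0 (border '')
j=3 s[j]='b': π[3]=0 (border '')
j=4 s[j]='c': π[4]=1 (border 'c')
j=5 s[j]='a': k: 1→0; π[5]=0 (border '')
j=6 s[j]='b': π[6]=0 (border '')
j=7 s[j]='c': π[7]=1 (border 'c')
j=8 s[j]='c': π[8]=2 (border 'cc')
j=9 s[j]='c': k: 2→1; π[9]=2 (border 'cc')
j=10 s[j]='b': π[10]=3 (border 'ccb')
j=11 s[j]='c': k: 3→0; π[11]=1 (border 'c')
j=12 s[j]='c': π[12]=2 (border 'cc')
j=13 s[j]='c': k: 2→1; π[13]=2 (border 'cc')
j=14 s[j]='b': π[14]=3 (border 'ccb')
j=15 s[j]='c': k: 3→0; π[15]=1 (border 'c')
j=16 s[j]='c': π[16]=2 (border 'cc')
j=17 s[j]='c': k: 2→1; π[17]=2 (border 'cc')
j=18 s[j]='b': π[18]=3 (border 'ccb')
j=19 s[j]='a': k: 3→0; π[19]=0 (border '')
j=20 s[j]='a': π[20]=0 (border '')
j=21 s[j]='b': π[21]=0 (border '')
j=22 s[j]='b': π[22]=0 (border '')
j=23 s[j]='b': π[23]=0 (border '')
j=24 s[j]='b': π[24]=0 (border '')
j=25 s[j]='c': π[25]=1 (border 'c')
j=26 s[j]='a': k: 1→0; π[26]=0 (border '')
j=27 s[j]='b': π[27]=0 (border '')
j=28 s[j]='c': π[28]=1 (border 'c')
j=29 s[j]='a': k: 1→0; π[29]=0 (border '')
j=30 s[j]='a': π[30]=0 (border '')
j=31 s[j]='a': π[31]=0 (border '')
j=32 s[j]='b': π[32]=0 (border '')
j=33 s[j]='b': π[33]=0 (border '')
j=34 s[j]='b': π[34]=0 (border '')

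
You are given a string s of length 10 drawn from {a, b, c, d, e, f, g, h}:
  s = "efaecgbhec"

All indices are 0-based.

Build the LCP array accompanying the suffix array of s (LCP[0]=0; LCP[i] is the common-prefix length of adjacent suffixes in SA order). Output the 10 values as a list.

rank | idx | suffix
   0 |   2 | aecgbhec
   1 |   6 | bhec
   2 |   9 | c
   3 |   4 | cgbhec
   4 |   8 | ec
   5 |   3 | ecgbhec
   6 |   0 | efaecgbhec
   7 |   1 | faecgbhec
   8 |   5 | gbhec
   9 |   7 | hec

SA = [2, 6, 9, 4, 8, 3, 0, 1, 5, 7]
i: (SA[i-1],SA[i]) lcp shared
  1: (2,6) 0 ''
  2: (6,9) 0 ''
  3: (9,4) 1 'c'
  4: (4,8) 0 ''
  5: (8,3) 2 'ec'
  6: (3,0) 1 'e'
  7: (0,1) 0 ''
  8: (1,5) 0 ''
  9: (5,7) 0 ''

[0, 0, 0, 1, 0, 2, 1, 0, 0, 0]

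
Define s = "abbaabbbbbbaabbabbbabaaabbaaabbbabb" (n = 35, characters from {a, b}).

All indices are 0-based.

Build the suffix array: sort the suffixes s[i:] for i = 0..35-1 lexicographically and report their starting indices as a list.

rank | idx | suffix
   0 |  21 | aaabbaaabbbabb
   1 |  26 | aaabbbabb
   2 |  22 | aabbaaabbbabb
   3 |  11 | aabbabbbabaaabbaaabbbabb
   4 |  27 | aabbbabb
   5 |   3 | aabbbbbbaabbabbbabaaabbaaabbbabb
   6 |  19 | abaaabbaaabbbabb
   7 |  32 | abb
   8 |  23 | abbaaabbbabb
   9 |   0 | abbaabbbbbbaabbabbbabaaabbaaabbbabb
  10 |  12 | abbabbbabaaabbaaabbbabb
  11 |  15 | abbbabaaabbaaabbbabb
  12 |  28 | abbbabb
  13 |   4 | abbbbbbaabbabbbabaaabbaaabbbabb
  14 |  34 | b
  15 |  20 | baaabbaaabbbabb
  16 |  25 | baaabbbabb
  17 |  10 | baabbabbbabaaabbaaabbbabb
  18 |   2 | baabbbbbbaabbabbbabaaabbaaabbbabb
  19 |  18 | babaaabbaaabbbabb
  20 |  31 | babb
  21 |  14 | babbbabaaabbaaabbbabb
  22 |  33 | bb
  23 |  24 | bbaaabbbabb
  24 |   9 | bbaabbabbbabaaabbaaabbbabb
  25 |   1 | bbaabbbbbbaabbabbbabaaabbaaabbbabb
  26 |  17 | bbabaaabbaaabbbabb
  27 |  30 | bbabb
  28 |  13 | bbabbbabaaabbaaabbbabb
  29 |   8 | bbbaabbabbbabaaabbaaabbbabb
  30 |  16 | bbbabaaabbaaabbbabb
  31 |  29 | bbbabb
  32 |   7 | bbbbaabbabbbabaaabbaaabbbabb
  33 |   6 | bbbbbaabbabbbabaaabbaaabbbabb
  34 |   5 | bbbbbbaabbabbbabaaabbaaabbbabb

[21, 26, 22, 11, 27, 3, 19, 32, 23, 0, 12, 15, 28, 4, 34, 20, 25, 10, 2, 18, 31, 14, 33, 24, 9, 1, 17, 30, 13, 8, 16, 29, 7, 6, 5]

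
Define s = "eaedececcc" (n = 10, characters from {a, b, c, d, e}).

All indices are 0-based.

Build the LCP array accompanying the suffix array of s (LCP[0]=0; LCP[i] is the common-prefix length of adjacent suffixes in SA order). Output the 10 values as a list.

rank | idx | suffix
   0 |   1 | aedececcc
   1 |   9 | c
   2 |   8 | cc
   3 |   7 | ccc
   4 |   5 | ceccc
   5 |   3 | dececcc
   6 |   0 | eaedececcc
   7 |   6 | eccc
   8 |   4 | ececcc
   9 |   2 | edececcc

SA = [1, 9, 8, 7, 5, 3, 0, 6, 4, 2]
i: (SA[i-1],SA[i]) lcp shared
  1: (1,9) 0 ''
  2: (9,8) 1 'c'
  3: (8,7) 2 'cc'
  4: (7,5) 1 'c'
  5: (5,3) 0 ''
  6: (3,0) 0 ''
  7: (0,6) 1 'e'
  8: (6,4) 2 'ec'
  9: (4,2) 1 'e'

[0, 0, 1, 2, 1, 0, 0, 1, 2, 1]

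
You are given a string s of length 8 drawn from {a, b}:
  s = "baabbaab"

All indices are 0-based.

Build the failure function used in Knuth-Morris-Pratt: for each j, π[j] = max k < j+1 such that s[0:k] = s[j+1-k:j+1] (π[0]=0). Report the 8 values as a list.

[0, 0, 0, 1, 1, 2, 3, 4]

π[0] = 0
j=1 s[j]='a': π[1]=0 (border '')
j=2 s[j]='a': π[2]=0 (border '')
j=3 s[j]='b': π[3]=1 (border 'b')
j=4 s[j]='b': k: 1→0; π[4]=1 (border 'b')
j=5 s[j]='a': π[5]=2 (border 'ba')
j=6 s[j]='a': π[6]=3 (border 'baa')
j=7 s[j]='b': π[7]=4 (border 'baab')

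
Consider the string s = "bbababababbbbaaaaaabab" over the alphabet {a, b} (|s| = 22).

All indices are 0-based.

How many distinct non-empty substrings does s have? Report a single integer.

190

rank→(start, suffix):
  0 → (13, 'aaaaaabab')
  1 → (14, 'aaaaabab')
  2 → (15, 'aaaabab')
  3 → (16, 'aaabab')
  4 → (17, 'aabab')
  5 → (20, 'ab')
  6 → (18, 'abab')
  7 → (2, 'ababababbbbaaaaaabab')
  8 → (4, 'abababbbbaaaaaabab')
  9 → (6, 'ababbbbaaaaaabab')
  10 → (8, 'abbbbaaaaaabab')
  11 → (21, 'b')
  12 → (12, 'baaaaaabab')
  13 → (19, 'bab')
  14 → (1, 'bababababbbbaaaaaabab')
  15 → (3, 'babababbbbaaaaaabab')
  16 → (5, 'bababbbbaaaaaabab')
  17 → (7, 'babbbbaaaaaabab')
  18 → (11, 'bbaaaaaabab')
  19 → (0, 'bbababababbbbaaaaaabab')
  20 → (10, 'bbbaaaaaabab')
  21 → (9, 'bbbbaaaaaabab')

SA = [13, 14, 15, 16, 17, 20, 18, 2, 4, 6, 8, 21, 12, 19, 1, 3, 5, 7, 11, 0, 10, 9]
[i] adj suffixes → lcp
  [1] 13/14 → 5 ('aaaaa')
  [2] 14/15 → 4 ('aaaa')
  [3] 15/16 → 3 ('aaa')
  [4] 16/17 → 2 ('aa')
  [5] 17/20 → 1 ('a')
  [6] 20/18 → 2 ('ab')
  [7] 18/2 → 4 ('abab')
  [8] 2/4 → 6 ('ababab')
  [9] 4/6 → 4 ('abab')
  [10] 6/8 → 2 ('ab')
  [11] 8/21 → 0 ('')
  [12] 21/12 → 1 ('b')
  [13] 12/19 → 2 ('ba')
  [14] 19/1 → 3 ('bab')
  [15] 1/3 → 7 ('bababab')
  [16] 3/5 → 5 ('babab')
  [17] 5/7 → 3 ('bab')
  [18] 7/11 → 1 ('b')
  [19] 11/0 → 3 ('bba')
  [20] 0/10 → 2 ('bb')
  [21] 10/9 → 3 ('bbb')

n(n+1)/2 = 22·23/2 = 253
Σ LCP = 0 + 5 + 4 + 3 + 2 + 1 + 2 + 4 + 6 + 4 + 2 + 0 + 1 + 2 + 3 + 7 + 5 + 3 + 1 + 3 + 2 + 3 = 63
distinct = 253 − 63 = 190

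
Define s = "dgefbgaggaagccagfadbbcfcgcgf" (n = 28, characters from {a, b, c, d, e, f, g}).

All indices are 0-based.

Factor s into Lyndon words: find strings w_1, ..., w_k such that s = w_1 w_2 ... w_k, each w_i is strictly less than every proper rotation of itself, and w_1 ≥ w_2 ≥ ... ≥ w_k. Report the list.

["dgef", "bg", "agg", "aagccagfadbbcfcgcgf"]

emit factor 1: 'dgef' (i=0, period=4)
emit factor 2: 'bg' (i=4, period=2)
emit factor 3: 'agg' (i=6, period=3)
emit factor 4: 'aagccagfadbbcfcgcgf' (i=9, period=19)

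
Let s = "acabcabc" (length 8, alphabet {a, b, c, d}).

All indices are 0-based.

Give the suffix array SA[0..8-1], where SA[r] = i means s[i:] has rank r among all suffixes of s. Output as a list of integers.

[5, 2, 0, 6, 3, 7, 4, 1]

rank | idx | suffix
   0 |   5 | abc
   1 |   2 | abcabc
   2 |   0 | acabcabc
   3 |   6 | bc
   4 |   3 | bcabc
   5 |   7 | c
   6 |   4 | cabc
   7 |   1 | cabcabc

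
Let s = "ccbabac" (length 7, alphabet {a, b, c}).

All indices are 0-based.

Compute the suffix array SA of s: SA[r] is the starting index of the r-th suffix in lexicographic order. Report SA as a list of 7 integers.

[3, 5, 2, 4, 6, 1, 0]

rank | idx | suffix
   0 |   3 | abac
   1 |   5 | ac
   2 |   2 | babac
   3 |   4 | bac
   4 |   6 | c
   5 |   1 | cbabac
   6 |   0 | ccbabac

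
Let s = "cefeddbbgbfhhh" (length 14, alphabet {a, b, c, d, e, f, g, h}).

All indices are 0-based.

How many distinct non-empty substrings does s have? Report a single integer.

sorted suffixes:
  #0 SA[0]=6  'bbgbfhhh'
  #1 SA[1]=9  'bfhhh'
  #2 SA[2]=7  'bgbfhhh'
  #3 SA[3]=0  'cefeddbbgbfhhh'
  #4 SA[4]=5  'dbbgbfhhh'
  #5 SA[5]=4  'ddbbgbfhhh'
  #6 SA[6]=3  'eddbbgbfhhh'
  #7 SA[7]=1  'efeddbbgbfhhh'
  #8 SA[8]=2  'feddbbgbfhhh'
  #9 SA[9]=10  'fhhh'
  #10 SA[10]=8  'gbfhhh'
  #11 SA[11]=13  'h'
  #12 SA[12]=12  'hh'
  #13 SA[13]=11  'hhh'

SA = [6, 9, 7, 0, 5, 4, 3, 1, 2, 10, 8, 13, 12, 11]
rank  pair      lcp
   1  s[6:],s[9:]  1  'b'
   2  s[9:],s[7:]  1  'b'
   3  s[7:],s[0:]  0  ''
   4  s[0:],s[5:]  0  ''
   5  s[5:],s[4:]  1  'd'
   6  s[4:],s[3:]  0  ''
   7  s[3:],s[1:]  1  'e'
   8  s[1:],s[2:]  0  ''
   9  s[2:],s[10:]  1  'f'
  10  s[10:],s[8:]  0  ''
  11  s[8:],s[13:]  0  ''
  12  s[13:],s[12:]  1  'h'
  13  s[12:],s[11:]  2  'hh'

n(n+1)/2 = 14·15/2 = 105
Σ LCP = 0 + 1 + 1 + 0 + 0 + 1 + 0 + 1 + 0 + 1 + 0 + 0 + 1 + 2 = 8
distinct = 105 − 8 = 97

97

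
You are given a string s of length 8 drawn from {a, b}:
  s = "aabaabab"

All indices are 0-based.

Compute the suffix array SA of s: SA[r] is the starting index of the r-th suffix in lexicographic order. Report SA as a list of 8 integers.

[0, 3, 6, 1, 4, 7, 2, 5]

sorted suffixes:
  #0 SA[0]=0  'aabaabab'
  #1 SA[1]=3  'aabab'
  #2 SA[2]=6  'ab'
  #3 SA[3]=1  'abaabab'
  #4 SA[4]=4  'abab'
  #5 SA[5]=7  'b'
  #6 SA[6]=2  'baabab'
  #7 SA[7]=5  'bab'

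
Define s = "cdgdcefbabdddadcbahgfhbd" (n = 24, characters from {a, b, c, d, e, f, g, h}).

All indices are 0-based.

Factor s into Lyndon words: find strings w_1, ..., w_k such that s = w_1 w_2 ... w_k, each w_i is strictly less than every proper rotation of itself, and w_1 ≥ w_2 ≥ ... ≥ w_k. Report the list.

emit factor 1: 'cdgdcef' (i=0, period=7)
emit factor 2: 'b' (i=7, period=1)
emit factor 3: 'abdddadcbahgfhbd' (i=8, period=16)

["cdgdcef", "b", "abdddadcbahgfhbd"]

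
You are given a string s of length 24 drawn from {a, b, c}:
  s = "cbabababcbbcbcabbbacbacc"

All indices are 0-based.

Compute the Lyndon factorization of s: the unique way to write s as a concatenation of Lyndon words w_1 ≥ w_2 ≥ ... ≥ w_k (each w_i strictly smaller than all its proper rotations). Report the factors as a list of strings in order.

emit factor 1: 'c' (i=0, period=1)
emit factor 2: 'b' (i=1, period=1)
emit factor 3: 'abababcbbcbcabbbacbacc' (i=2, period=22)

["c", "b", "abababcbbcbcabbbacbacc"]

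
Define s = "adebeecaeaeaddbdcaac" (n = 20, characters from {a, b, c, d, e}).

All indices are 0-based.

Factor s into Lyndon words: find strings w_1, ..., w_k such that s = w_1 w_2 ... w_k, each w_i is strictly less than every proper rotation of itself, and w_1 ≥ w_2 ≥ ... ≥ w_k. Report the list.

emit factor 1: 'adebeecaeae' (i=0, period=11)
emit factor 2: 'addbdc' (i=11, period=6)
emit factor 3: 'aac' (i=17, period=3)

["adebeecaeae", "addbdc", "aac"]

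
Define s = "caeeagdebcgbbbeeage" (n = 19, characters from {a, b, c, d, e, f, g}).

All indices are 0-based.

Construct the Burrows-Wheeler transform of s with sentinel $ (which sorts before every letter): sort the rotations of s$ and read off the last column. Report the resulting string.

eceegbeb$bggeedabcaa

rank  rotation              last
    0  $caeeagdebcgbbbeeage  e
    1  aeeagdebcgbbbeeage$c  c
    2  agdebcgbbbeeage$caee  e
    3  age$caeeagdebcgbbbee  e
    4  bbbeeage$caeeagdebcg  g
    5  bbeeage$caeeagdebcgb  b
    6  bcgbbbeeage$caeeagde  e
    7  beeage$caeeagdebcgbb  b
    8  caeeagdebcgbbbeeage$  $
    9  cgbbbeeage$caeeagdeb  b
   10  debcgbbbeeage$caeeag  g
   11  e$caeeagdebcgbbbeeag  g
   12  eagdebcgbbbeeage$cae  e
   13  eage$caeeagdebcgbbbe  e
   14  ebcgbbbeeage$caeeagd  d
   15  eeagdebcgbbbeeage$ca  a
   16  eeage$caeeagdebcgbbb  b
   17  gbbbeeage$caeeagdebc  c
   18  gdebcgbbbeeage$caeea  a
   19  ge$caeeagdebcgbbbeea  a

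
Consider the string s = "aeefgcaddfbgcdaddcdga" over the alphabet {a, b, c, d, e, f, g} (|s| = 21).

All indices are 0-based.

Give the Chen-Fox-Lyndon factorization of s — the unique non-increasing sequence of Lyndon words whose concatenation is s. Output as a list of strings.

emit factor 1: 'aeefgc' (i=0, period=6)
emit factor 2: 'addfbgcd' (i=6, period=8)
emit factor 3: 'addcdg' (i=14, period=6)
emit factor 4: 'a' (i=20, period=1)

["aeefgc", "addfbgcd", "addcdg", "a"]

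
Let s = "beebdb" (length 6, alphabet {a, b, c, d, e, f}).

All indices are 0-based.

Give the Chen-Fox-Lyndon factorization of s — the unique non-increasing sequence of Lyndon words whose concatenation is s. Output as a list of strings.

emit factor 1: 'bee' (i=0, period=3)
emit factor 2: 'bd' (i=3, period=2)
emit factor 3: 'b' (i=5, period=1)

["bee", "bd", "b"]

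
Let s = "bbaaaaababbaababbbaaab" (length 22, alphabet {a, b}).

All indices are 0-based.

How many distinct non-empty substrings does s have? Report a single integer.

rank | idx | suffix
   0 |   2 | aaaaababbaababbbaaab
   1 |   3 | aaaababbaababbbaaab
   2 |  18 | aaab
   3 |   4 | aaababbaababbbaaab
   4 |  19 | aab
   5 |   5 | aababbaababbbaaab
   6 |  11 | aababbbaaab
   7 |  20 | ab
   8 |   6 | ababbaababbbaaab
   9 |  12 | ababbbaaab
  10 |   8 | abbaababbbaaab
  11 |  14 | abbbaaab
  12 |  21 | b
  13 |   1 | baaaaababbaababbbaaab
  14 |  17 | baaab
  15 |  10 | baababbbaaab
  16 |   7 | babbaababbbaaab
  17 |  13 | babbbaaab
  18 |   0 | bbaaaaababbaababbbaaab
  19 |  16 | bbaaab
  20 |   9 | bbaababbbaaab
  21 |  15 | bbbaaab

SA = [2, 3, 18, 4, 19, 5, 11, 20, 6, 12, 8, 14, 21, 1, 17, 10, 7, 13, 0, 16, 9, 15]
rank  pair      lcp
   1  s[2:],s[3:]  4  'aaaa'
   2  s[3:],s[18:]  3  'aaa'
   3  s[18:],s[4:]  4  'aaab'
   4  s[4:],s[19:]  2  'aa'
   5  s[19:],s[5:]  3  'aab'
   6  s[5:],s[11:]  6  'aababb'
   7  s[11:],s[20:]  1  'a'
   8  s[20:],s[6:]  2  'ab'
   9  s[6:],s[12:]  5  'ababb'
  10  s[12:],s[8:]  2  'ab'
  11  s[8:],s[14:]  3  'abb'
  12  s[14:],s[21:]  0  ''
  13  s[21:],s[1:]  1  'b'
  14  s[1:],s[17:]  4  'baaa'
  15  s[17:],s[10:]  3  'baa'
  16  s[10:],s[7:]  2  'ba'
  17  s[7:],s[13:]  4  'babb'
  18  s[13:],s[0:]  1  'b'
  19  s[0:],s[16:]  5  'bbaaa'
  20  s[16:],s[9:]  4  'bbaa'
  21  s[9:],s[15:]  2  'bb'

n(n+1)/2 = 22·23/2 = 253
Σ LCP = 0 + 4 + 3 + 4 + 2 + 3 + 6 + 1 + 2 + 5 + 2 + 3 + 0 + 1 + 4 + 3 + 2 + 4 + 1 + 5 + 4 + 2 = 61
distinct = 253 − 61 = 192

192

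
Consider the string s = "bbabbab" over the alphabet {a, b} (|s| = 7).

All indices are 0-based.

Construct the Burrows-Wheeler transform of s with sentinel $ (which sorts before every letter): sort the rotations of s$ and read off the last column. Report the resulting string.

rank  rotation  last
    0  $bbabbab  b
    1  ab$bbabb  b
    2  abbab$bb  b
    3  b$bbabba  a
    4  bab$bbab  b
    5  babbab$b  b
    6  bbab$bba  a
    7  bbabbab$  $

bbbabba$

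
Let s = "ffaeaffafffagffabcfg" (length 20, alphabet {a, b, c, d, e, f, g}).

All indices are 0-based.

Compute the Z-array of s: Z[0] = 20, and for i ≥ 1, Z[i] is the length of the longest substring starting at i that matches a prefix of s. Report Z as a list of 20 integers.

Z[0]=20
i=1: i≥r, start 0; Z[1]=1 grow→box=[1,2)
i=2: i≥r, start 0; Z[2]=0
i=3: i≥r, start 0; Z[3]=0
i=4: i≥r, start 0; Z[4]=0
i=5: i≥r, start 0; Z[5]=3 grow→box=[5,8)
i=6: min(r-i=2, Z[1]=1)=1; Z[6]=1
i=7: min(r-i=1, Z[2]=0)=0; Z[7]=0
i=8: i≥r, start 0; Z[8]=2 grow→box=[8,10)
i=9: min(r-i=1, Z[1]=1)=1; Z[9]=3 grow→box=[9,12)
i=10: min(r-i=2, Z[1]=1)=1; Z[10]=1
i=11: min(r-i=1, Z[2]=0)=0; Z[11]=0
i=12: i≥r, start 0; Z[12]=0
i=13: i≥r, start 0; Z[13]=3 grow→box=[13,16)
i=14: min(r-i=2, Z[1]=1)=1; Z[14]=1
i=15: min(r-i=1, Z[2]=0)=0; Z[15]=0
i=16: i≥r, start 0; Z[16]=0
i=17: i≥r, start 0; Z[17]=0
i=18: i≥r, start 0; Z[18]=1 grow→box=[18,19)
i=19: i≥r, start 0; Z[19]=0

[20, 1, 0, 0, 0, 3, 1, 0, 2, 3, 1, 0, 0, 3, 1, 0, 0, 0, 1, 0]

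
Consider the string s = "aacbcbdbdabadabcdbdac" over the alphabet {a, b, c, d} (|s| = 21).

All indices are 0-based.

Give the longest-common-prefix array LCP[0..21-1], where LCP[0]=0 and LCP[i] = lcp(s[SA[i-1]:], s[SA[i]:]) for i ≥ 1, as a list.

[0, 1, 2, 1, 2, 1, 0, 1, 2, 1, 3, 2, 0, 1, 2, 1, 0, 3, 2, 1, 4]

sorted suffixes:
  #0 SA[0]=0  'aacbcbdbdabadabcdbdac'
  #1 SA[1]=9  'abadabcdbdac'
  #2 SA[2]=13  'abcdbdac'
  #3 SA[3]=19  'ac'
  #4 SA[4]=1  'acbcbdbdabadabcdbdac'
  #5 SA[5]=11  'adabcdbdac'
  #6 SA[6]=10  'badabcdbdac'
  #7 SA[7]=3  'bcbdbdabadabcdbdac'
  #8 SA[8]=14  'bcdbdac'
  #9 SA[9]=7  'bdabadabcdbdac'
  #10 SA[10]=17  'bdac'
  #11 SA[11]=5  'bdbdabadabcdbdac'
  #12 SA[12]=20  'c'
  #13 SA[13]=2  'cbcbdbdabadabcdbdac'
  #14 SA[14]=4  'cbdbdabadabcdbdac'
  #15 SA[15]=15  'cdbdac'
  #16 SA[16]=8  'dabadabcdbdac'
  #17 SA[17]=12  'dabcdbdac'
  #18 SA[18]=18  'dac'
  #19 SA[19]=6  'dbdabadabcdbdac'
  #20 SA[20]=16  'dbdac'

SA = [0, 9, 13, 19, 1, 11, 10, 3, 14, 7, 17, 5, 20, 2, 4, 15, 8, 12, 18, 6, 16]
i: (SA[i-1],SA[i]) lcp shared
  1: (0,9) 1 'a'
  2: (9,13) 2 'ab'
  3: (13,19) 1 'a'
  4: (19,1) 2 'ac'
  5: (1,11) 1 'a'
  6: (11,10) 0 ''
  7: (10,3) 1 'b'
  8: (3,14) 2 'bc'
  9: (14,7) 1 'b'
  10: (7,17) 3 'bda'
  11: (17,5) 2 'bd'
  12: (5,20) 0 ''
  13: (20,2) 1 'c'
  14: (2,4) 2 'cb'
  15: (4,15) 1 'c'
  16: (15,8) 0 ''
  17: (8,12) 3 'dab'
  18: (12,18) 2 'da'
  19: (18,6) 1 'd'
  20: (6,16) 4 'dbda'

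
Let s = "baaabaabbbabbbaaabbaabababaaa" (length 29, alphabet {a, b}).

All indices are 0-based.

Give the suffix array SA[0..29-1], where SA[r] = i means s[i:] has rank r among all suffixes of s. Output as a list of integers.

sorted suffixes:
  #0 SA[0]=28  'a'
  #1 SA[1]=27  'aa'
  #2 SA[2]=26  'aaa'
  #3 SA[3]=1  'aaabaabbbabbbaaabbaabababaaa'
  #4 SA[4]=14  'aaabbaabababaaa'
  #5 SA[5]=2  'aabaabbbabbbaaabbaabababaaa'
  #6 SA[6]=19  'aabababaaa'
  #7 SA[7]=15  'aabbaabababaaa'
  #8 SA[8]=5  'aabbbabbbaaabbaabababaaa'
  #9 SA[9]=24  'abaaa'
  #10 SA[10]=3  'abaabbbabbbaaabbaabababaaa'
  #11 SA[11]=22  'ababaaa'
  #12 SA[12]=20  'abababaaa'
  #13 SA[13]=16  'abbaabababaaa'
  #14 SA[14]=10  'abbbaaabbaabababaaa'
  #15 SA[15]=6  'abbbabbbaaabbaabababaaa'
  #16 SA[16]=25  'baaa'
  #17 SA[17]=0  'baaabaabbbabbbaaabbaabababaaa'
  #18 SA[18]=13  'baaabbaabababaaa'
  #19 SA[19]=18  'baabababaaa'
  #20 SA[20]=4  'baabbbabbbaaabbaabababaaa'
  #21 SA[21]=23  'babaaa'
  #22 SA[22]=21  'bababaaa'
  #23 SA[23]=9  'babbbaaabbaabababaaa'
  #24 SA[24]=12  'bbaaabbaabababaaa'
  #25 SA[25]=17  'bbaabababaaa'
  #26 SA[26]=8  'bbabbbaaabbaabababaaa'
  #27 SA[27]=11  'bbbaaabbaabababaaa'
  #28 SA[28]=7  'bbbabbbaaabbaabababaaa'

[28, 27, 26, 1, 14, 2, 19, 15, 5, 24, 3, 22, 20, 16, 10, 6, 25, 0, 13, 18, 4, 23, 21, 9, 12, 17, 8, 11, 7]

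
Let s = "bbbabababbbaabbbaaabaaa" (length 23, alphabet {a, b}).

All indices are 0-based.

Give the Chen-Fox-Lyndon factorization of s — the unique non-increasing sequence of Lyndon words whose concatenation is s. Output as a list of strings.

["b", "b", "b", "abababbb", "aabbb", "aaab", "a", "a", "a"]

emit factor 1: 'b' (i=0, period=1)
emit factor 2: 'b' (i=1, period=1)
emit factor 3: 'b' (i=2, period=1)
emit factor 4: 'abababbb' (i=3, period=8)
emit factor 5: 'aabbb' (i=11, period=5)
emit factor 6: 'aaab' (i=16, period=4)
emit factor 7: 'a' (i=20, period=1)
emit factor 8: 'a' (i=21, period=1)
emit factor 9: 'a' (i=22, period=1)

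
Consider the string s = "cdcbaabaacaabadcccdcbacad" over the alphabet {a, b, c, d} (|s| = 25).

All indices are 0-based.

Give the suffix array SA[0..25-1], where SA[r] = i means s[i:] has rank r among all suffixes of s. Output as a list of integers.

[4, 10, 7, 5, 11, 8, 21, 23, 13, 3, 6, 20, 12, 9, 22, 2, 19, 15, 16, 0, 17, 24, 1, 18, 14]

sorted suffixes:
  #0 SA[0]=4  'aabaacaabadcccdcbacad'
  #1 SA[1]=10  'aabadcccdcbacad'
  #2 SA[2]=7  'aacaabadcccdcbacad'
  #3 SA[3]=5  'abaacaabadcccdcbacad'
  #4 SA[4]=11  'abadcccdcbacad'
  #5 SA[5]=8  'acaabadcccdcbacad'
  #6 SA[6]=21  'acad'
  #7 SA[7]=23  'ad'
  #8 SA[8]=13  'adcccdcbacad'
  #9 SA[9]=3  'baabaacaabadcccdcbacad'
  #10 SA[10]=6  'baacaabadcccdcbacad'
  #11 SA[11]=20  'bacad'
  #12 SA[12]=12  'badcccdcbacad'
  #13 SA[13]=9  'caabadcccdcbacad'
  #14 SA[14]=22  'cad'
  #15 SA[15]=2  'cbaabaacaabadcccdcbacad'
  #16 SA[16]=19  'cbacad'
  #17 SA[17]=15  'cccdcbacad'
  #18 SA[18]=16  'ccdcbacad'
  #19 SA[19]=0  'cdcbaabaacaabadcccdcbacad'
  #20 SA[20]=17  'cdcbacad'
  #21 SA[21]=24  'd'
  #22 SA[22]=1  'dcbaabaacaabadcccdcbacad'
  #23 SA[23]=18  'dcbacad'
  #24 SA[24]=14  'dcccdcbacad'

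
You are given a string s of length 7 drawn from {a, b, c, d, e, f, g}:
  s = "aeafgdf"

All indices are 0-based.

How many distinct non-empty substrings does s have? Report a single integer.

sorted suffixes:
  #0 SA[0]=0  'aeafgdf'
  #1 SA[1]=2  'afgdf'
  #2 SA[2]=5  'df'
  #3 SA[3]=1  'eafgdf'
  #4 SA[4]=6  'f'
  #5 SA[5]=3  'fgdf'
  #6 SA[6]=4  'gdf'

SA = [0, 2, 5, 1, 6, 3, 4]
[i] adj suffixes → lcp
  [1] 0/2 → 1 ('a')
  [2] 2/5 → 0 ('')
  [3] 5/1 → 0 ('')
  [4] 1/6 → 0 ('')
  [5] 6/3 → 1 ('f')
  [6] 3/4 → 0 ('')

n(n+1)/2 = 7·8/2 = 28
Σ LCP = 0 + 1 + 0 + 0 + 0 + 1 + 0 = 2
distinct = 28 − 2 = 26

26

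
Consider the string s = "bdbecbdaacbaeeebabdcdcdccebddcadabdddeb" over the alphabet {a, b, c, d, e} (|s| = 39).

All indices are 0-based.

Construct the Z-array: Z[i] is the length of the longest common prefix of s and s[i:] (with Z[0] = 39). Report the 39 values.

[39, 0, 1, 0, 0, 2, 0, 0, 0, 0, 1, 0, 0, 0, 0, 1, 0, 2, 0, 0, 0, 0, 0, 0, 0, 0, 2, 0, 0, 0, 0, 0, 0, 2, 0, 0, 0, 0, 1]

Z[0]=39
i=1: i≥r, start 0; Z[1]=0
i=2: i≥r, start 0; Z[2]=1 grow→box=[2,3)
i=3: i≥r, start 0; Z[3]=0
i=4: i≥r, start 0; Z[4]=0
i=5: i≥r, start 0; Z[5]=2 grow→box=[5,7)
i=6: min(r-i=1, Z[1]=0)=0; Z[6]=0
i=7: i≥r, start 0; Z[7]=0
i=8: i≥r, start 0; Z[8]=0
i=9: i≥r, start 0; Z[9]=0
i=10: i≥r, start 0; Z[10]=1 grow→box=[10,11)
i=11: i≥r, start 0; Z[11]=0
i=12: i≥r, start 0; Z[12]=0
i=13: i≥r, start 0; Z[13]=0
i=14: i≥r, start 0; Z[14]=0
i=15: i≥r, start 0; Z[15]=1 grow→box=[15,16)
i=16: i≥r, start 0; Z[16]=0
i=17: i≥r, start 0; Z[17]=2 grow→box=[17,19)
i=18: min(r-i=1, Z[1]=0)=0; Z[18]=0
i=19: i≥r, start 0; Z[19]=0
i=20: i≥r, start 0; Z[20]=0
i=21: i≥r, start 0; Z[21]=0
i=22: i≥r, start 0; Z[22]=0
i=23: i≥r, start 0; Z[23]=0
i=24: i≥r, start 0; Z[24]=0
i=25: i≥r, start 0; Z[25]=0
i=26: i≥r, start 0; Z[26]=2 grow→box=[26,28)
i=27: min(r-i=1, Z[1]=0)=0; Z[27]=0
i=28: i≥r, start 0; Z[28]=0
i=29: i≥r, start 0; Z[29]=0
i=30: i≥r, start 0; Z[30]=0
i=31: i≥r, start 0; Z[31]=0
i=32: i≥r, start 0; Z[32]=0
i=33: i≥r, start 0; Z[33]=2 grow→box=[33,35)
i=34: min(r-i=1, Z[1]=0)=0; Z[34]=0
i=35: i≥r, start 0; Z[35]=0
i=36: i≥r, start 0; Z[36]=0
i=37: i≥r, start 0; Z[37]=0
i=38: i≥r, start 0; Z[38]=1 grow→box=[38,39)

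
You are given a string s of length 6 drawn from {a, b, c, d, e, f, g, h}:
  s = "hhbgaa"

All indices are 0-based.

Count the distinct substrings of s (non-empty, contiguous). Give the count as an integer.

rank | idx | suffix
   0 |   5 | a
   1 |   4 | aa
   2 |   2 | bgaa
   3 |   3 | gaa
   4 |   1 | hbgaa
   5 |   0 | hhbgaa

SA = [5, 4, 2, 3, 1, 0]
rank  pair      lcp
   1  s[5:],s[4:]  1  'a'
   2  s[4:],s[2:]  0  ''
   3  s[2:],s[3:]  0  ''
   4  s[3:],s[1:]  0  ''
   5  s[1:],s[0:]  1  'h'

n(n+1)/2 = 6·7/2 = 21
Σ LCP = 0 + 1 + 0 + 0 + 0 + 1 = 2
distinct = 21 − 2 = 19

19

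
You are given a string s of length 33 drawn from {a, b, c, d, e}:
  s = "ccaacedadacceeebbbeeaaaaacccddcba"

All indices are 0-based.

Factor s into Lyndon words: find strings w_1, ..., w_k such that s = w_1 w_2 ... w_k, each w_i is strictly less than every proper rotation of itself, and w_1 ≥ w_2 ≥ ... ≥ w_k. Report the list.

["c", "c", "aacedadacceeebbbee", "aaaaacccddcb", "a"]

emit factor 1: 'c' (i=0, period=1)
emit factor 2: 'c' (i=1, period=1)
emit factor 3: 'aacedadacceeebbbee' (i=2, period=18)
emit factor 4: 'aaaaacccddcb' (i=20, period=12)
emit factor 5: 'a' (i=32, period=1)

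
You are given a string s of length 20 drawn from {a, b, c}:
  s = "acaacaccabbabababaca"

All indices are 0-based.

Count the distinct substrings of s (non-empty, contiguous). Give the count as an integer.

169

rank→(start, suffix):
  0 → (19, 'a')
  1 → (2, 'aacaccabbabababaca')
  2 → (11, 'abababaca')
  3 → (13, 'ababaca')
  4 → (15, 'abaca')
  5 → (8, 'abbabababaca')
  6 → (17, 'aca')
  7 → (0, 'acaacaccabbabababaca')
  8 → (3, 'acaccabbabababaca')
  9 → (5, 'accabbabababaca')
  10 → (10, 'babababaca')
  11 → (12, 'bababaca')
  12 → (14, 'babaca')
  13 → (16, 'baca')
  14 → (9, 'bbabababaca')
  15 → (18, 'ca')
  16 → (1, 'caacaccabbabababaca')
  17 → (7, 'cabbabababaca')
  18 → (4, 'caccabbabababaca')
  19 → (6, 'ccabbabababaca')

SA = [19, 2, 11, 13, 15, 8, 17, 0, 3, 5, 10, 12, 14, 16, 9, 18, 1, 7, 4, 6]
[i] adj suffixes → lcp
  [1] 19/2 → 1 ('a')
  [2] 2/11 → 1 ('a')
  [3] 11/13 → 5 ('ababa')
  [4] 13/15 → 3 ('aba')
  [5] 15/8 → 2 ('ab')
  [6] 8/17 → 1 ('a')
  [7] 17/0 → 3 ('aca')
  [8] 0/3 → 3 ('aca')
  [9] 3/5 → 2 ('ac')
  [10] 5/10 → 0 ('')
  [11] 10/12 → 6 ('bababa')
  [12] 12/14 → 4 ('baba')
  [13] 14/16 → 2 ('ba')
  [14] 16/9 → 1 ('b')
  [15] 9/18 → 0 ('')
  [16] 18/1 → 2 ('ca')
  [17] 1/7 → 2 ('ca')
  [18] 7/4 → 2 ('ca')
  [19] 4/6 → 1 ('c')

n(n+1)/2 = 20·21/2 = 210
Σ LCP = 0 + 1 + 1 + 5 + 3 + 2 + 1 + 3 + 3 + 2 + 0 + 6 + 4 + 2 + 1 + 0 + 2 + 2 + 2 + 1 = 41
distinct = 210 − 41 = 169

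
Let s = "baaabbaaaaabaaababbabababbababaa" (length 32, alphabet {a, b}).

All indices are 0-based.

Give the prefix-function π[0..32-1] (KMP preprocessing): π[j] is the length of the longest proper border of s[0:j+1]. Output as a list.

[0, 0, 0, 0, 1, 1, 2, 3, 4, 0, 0, 1, 2, 3, 4, 5, 2, 1, 1, 2, 1, 2, 1, 2, 1, 1, 2, 1, 2, 1, 2, 3]

π[0] = 0
j=1 s[j]='a': π[1]=0 (border '')
j=2 s[j]='a': π[2]=0 (border '')
j=3 s[j]='a': π[3]=0 (border '')
j=4 s[j]='b': π[4]=1 (border 'b')
j=5 s[j]='b': k: 1→0; π[5]=1 (border 'b')
j=6 s[j]='a': π[6]=2 (border 'ba')
j=7 s[j]='a': π[7]=3 (border 'baa')
j=8 s[j]='a': π[8]=4 (border 'baaa')
j=9 s[j]='a': k: 4→0; π[9]=0 (border '')
j=10 s[j]='a': π[10]=0 (border '')
j=11 s[j]='b': π[11]=1 (border 'b')
j=12 s[j]='a': π[12]=2 (border 'ba')
j=13 s[j]='a': π[13]=3 (border 'baa')
j=14 s[j]='a': π[14]=4 (border 'baaa')
j=15 s[j]='b': π[15]=5 (border 'baaab')
j=16 s[j]='a': k: 5→1; π[16]=2 (border 'ba')
j=17 s[j]='b': k: 2→0; π[17]=1 (border 'b')
j=18 s[j]='b': k: 1→0; π[18]=1 (border 'b')
j=19 s[j]='a': π[19]=2 (border 'ba')
j=20 s[j]='b': k: 2→0; π[20]=1 (border 'b')
j=21 s[j]='a': π[21]=2 (border 'ba')
j=22 s[j]='b': k: 2→0; π[22]=1 (border 'b')
j=23 s[j]='a': π[23]=2 (border 'ba')
j=24 s[j]='b': k: 2→0; π[24]=1 (border 'b')
j=25 s[j]='b': k: 1→0; π[25]=1 (border 'b')
j=26 s[j]='a': π[26]=2 (border 'ba')
j=27 s[j]='b': k: 2→0; π[27]=1 (border 'b')
j=28 s[j]='a': π[28]=2 (border 'ba')
j=29 s[j]='b': k: 2→0; π[29]=1 (border 'b')
j=30 s[j]='a': π[30]=2 (border 'ba')
j=31 s[j]='a': π[31]=3 (border 'baa')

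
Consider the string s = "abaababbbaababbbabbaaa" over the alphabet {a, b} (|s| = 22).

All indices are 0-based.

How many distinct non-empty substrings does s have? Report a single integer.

sorted suffixes:
  #0 SA[0]=21  'a'
  #1 SA[1]=20  'aa'
  #2 SA[2]=19  'aaa'
  #3 SA[3]=2  'aababbbaababbbabbaaa'
  #4 SA[4]=9  'aababbbabbaaa'
  #5 SA[5]=0  'abaababbbaababbbabbaaa'
  #6 SA[6]=3  'ababbbaababbbabbaaa'
  #7 SA[7]=10  'ababbbabbaaa'
  #8 SA[8]=16  'abbaaa'
  #9 SA[9]=5  'abbbaababbbabbaaa'
  #10 SA[10]=12  'abbbabbaaa'
  #11 SA[11]=18  'baaa'
  #12 SA[12]=1  'baababbbaababbbabbaaa'
  #13 SA[13]=8  'baababbbabbaaa'
  #14 SA[14]=15  'babbaaa'
  #15 SA[15]=4  'babbbaababbbabbaaa'
  #16 SA[16]=11  'babbbabbaaa'
  #17 SA[17]=17  'bbaaa'
  #18 SA[18]=7  'bbaababbbabbaaa'
  #19 SA[19]=14  'bbabbaaa'
  #20 SA[20]=6  'bbbaababbbabbaaa'
  #21 SA[21]=13  'bbbabbaaa'

SA = [21, 20, 19, 2, 9, 0, 3, 10, 16, 5, 12, 18, 1, 8, 15, 4, 11, 17, 7, 14, 6, 13]
i: (SA[i-1],SA[i]) lcp shared
  1: (21,20) 1 'a'
  2: (20,19) 2 'aa'
  3: (19,2) 2 'aa'
  4: (2,9) 8 'aababbba'
  5: (9,0) 1 'a'
  6: (0,3) 3 'aba'
  7: (3,10) 7 'ababbba'
  8: (10,16) 2 'ab'
  9: (16,5) 3 'abb'
  10: (5,12) 5 'abbba'
  11: (12,18) 0 ''
  12: (18,1) 3 'baa'
  13: (1,8) 9 'baababbba'
  14: (8,15) 2 'ba'
  15: (15,4) 4 'babb'
  16: (4,11) 6 'babbba'
  17: (11,17) 1 'b'
  18: (17,7) 4 'bbaa'
  19: (7,14) 3 'bba'
  20: (14,6) 2 'bb'
  21: (6,13) 4 'bbba'

n(n+1)/2 = 22·23/2 = 253
Σ LCP = 0 + 1 + 2 + 2 + 8 + 1 + 3 + 7 + 2 + 3 + 5 + 0 + 3 + 9 + 2 + 4 + 6 + 1 + 4 + 3 + 2 + 4 = 72
distinct = 253 − 72 = 181

181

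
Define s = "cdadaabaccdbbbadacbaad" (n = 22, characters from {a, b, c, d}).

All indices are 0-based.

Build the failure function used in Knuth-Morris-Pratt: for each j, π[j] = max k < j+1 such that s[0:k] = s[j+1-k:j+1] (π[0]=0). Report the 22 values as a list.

π[0] = 0
j=1 s[j]='d': π[1]=0 (border '')
j=2 s[j]='a': π[2]=0 (border '')
j=3 s[j]='d': π[3]=0 (border '')
j=4 s[j]='a': π[4]=0 (border '')
j=5 s[j]='a': π[5]=0 (border '')
j=6 s[j]='b': π[6]=0 (border '')
j=7 s[j]='a': π[7]=0 (border '')
j=8 s[j]='c': π[8]=1 (border 'c')
j=9 s[j]='c': k: 1→0; π[9]=1 (border 'c')
j=10 s[j]='d': π[10]=2 (border 'cd')
j=11 s[j]='b': k: 2→0; π[11]=0 (border '')
j=12 s[j]='b': π[12]=0 (border '')
j=13 s[j]='b': π[13]=0 (border '')
j=14 s[j]='a': π[14]=0 (border '')
j=15 s[j]='d': π[15]=0 (border '')
j=16 s[j]='a': π[16]=0 (border '')
j=17 s[j]='c': π[17]=1 (border 'c')
j=18 s[j]='b': k: 1→0; π[18]=0 (border '')
j=19 s[j]='a': π[19]=0 (border '')
j=20 s[j]='a': π[20]=0 (border '')
j=21 s[j]='d': π[21]=0 (border '')

[0, 0, 0, 0, 0, 0, 0, 0, 1, 1, 2, 0, 0, 0, 0, 0, 0, 1, 0, 0, 0, 0]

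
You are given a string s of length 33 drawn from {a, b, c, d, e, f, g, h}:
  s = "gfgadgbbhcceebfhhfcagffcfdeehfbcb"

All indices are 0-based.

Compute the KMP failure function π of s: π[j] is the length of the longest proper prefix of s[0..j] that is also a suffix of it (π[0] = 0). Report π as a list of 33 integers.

π[0] = 0
j=1 s[j]='f': π[1]=0 (border '')
j=2 s[j]='g': π[2]=1 (border 'g')
j=3 s[j]='a': k: 1→0; π[3]=0 (border '')
j=4 s[j]='d': π[4]=0 (border '')
j=5 s[j]='g': π[5]=1 (border 'g')
j=6 s[j]='b': k: 1→0; π[6]=0 (border '')
j=7 s[j]='b': π[7]=0 (border '')
j=8 s[j]='h': π[8]=0 (border '')
j=9 s[j]='c': π[9]=0 (border '')
j=10 s[j]='c': π[10]=0 (border '')
j=11 s[j]='e': π[11]=0 (border '')
j=12 s[j]='e': π[12]=0 (border '')
j=13 s[j]='b': π[13]=0 (border '')
j=14 s[j]='f': π[14]=0 (border '')
j=15 s[j]='h': π[15]=0 (border '')
j=16 s[j]='h': π[16]=0 (border '')
j=17 s[j]='f': π[17]=0 (border '')
j=18 s[j]='c': π[18]=0 (border '')
j=19 s[j]='a': π[19]=0 (border '')
j=20 s[j]='g': π[20]=1 (border 'g')
j=21 s[j]='f': π[21]=2 (border 'gf')
j=22 s[j]='f': k: 2→0; π[22]=0 (border '')
j=23 s[j]='c': π[23]=0 (border '')
j=24 s[j]='f': π[24]=0 (border '')
j=25 s[j]='d': π[25]=0 (border '')
j=26 s[j]='e': π[26]=0 (border '')
j=27 s[j]='e': π[27]=0 (border '')
j=28 s[j]='h': π[28]=0 (border '')
j=29 s[j]='f': π[29]=0 (border '')
j=30 s[j]='b': π[30]=0 (border '')
j=31 s[j]='c': π[31]=0 (border '')
j=32 s[j]='b': π[32]=0 (border '')

[0, 0, 1, 0, 0, 1, 0, 0, 0, 0, 0, 0, 0, 0, 0, 0, 0, 0, 0, 0, 1, 2, 0, 0, 0, 0, 0, 0, 0, 0, 0, 0, 0]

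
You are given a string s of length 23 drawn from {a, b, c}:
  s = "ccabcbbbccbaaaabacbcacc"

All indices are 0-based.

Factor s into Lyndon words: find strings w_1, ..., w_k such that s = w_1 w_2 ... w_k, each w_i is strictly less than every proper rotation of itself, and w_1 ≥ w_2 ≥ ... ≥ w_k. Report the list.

["c", "c", "abcbbbccb", "aaaabacbcacc"]

emit factor 1: 'c' (i=0, period=1)
emit factor 2: 'c' (i=1, period=1)
emit factor 3: 'abcbbbccb' (i=2, period=9)
emit factor 4: 'aaaabacbcacc' (i=11, period=12)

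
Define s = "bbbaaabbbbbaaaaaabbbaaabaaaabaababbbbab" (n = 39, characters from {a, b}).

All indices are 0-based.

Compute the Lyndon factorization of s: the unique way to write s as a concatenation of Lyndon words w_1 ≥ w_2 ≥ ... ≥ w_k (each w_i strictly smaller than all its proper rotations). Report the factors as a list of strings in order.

emit factor 1: 'b' (i=0, period=1)
emit factor 2: 'b' (i=1, period=1)
emit factor 3: 'b' (i=2, period=1)
emit factor 4: 'aaabbbbb' (i=3, period=8)
emit factor 5: 'aaaaaabbbaaabaaaabaababbbbab' (i=11, period=28)

["b", "b", "b", "aaabbbbb", "aaaaaabbbaaabaaaabaababbbbab"]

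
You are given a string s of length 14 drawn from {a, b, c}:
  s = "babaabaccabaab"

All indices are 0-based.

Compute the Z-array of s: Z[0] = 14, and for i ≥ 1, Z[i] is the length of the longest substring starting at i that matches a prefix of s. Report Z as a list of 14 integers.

[14, 0, 2, 0, 0, 2, 0, 0, 0, 0, 2, 0, 0, 1]

Z[0]=14
i=1: outside box; Z[1]=0
i=2: outside box; Z[2]=2 extend→box=[2,4)
i=3: min(r-i=1, Z[1]=0)=0; Z[3]=0
i=4: outside box; Z[4]=0
i=5: outside box; Z[5]=2 extend→box=[5,7)
i=6: min(r-i=1, Z[1]=0)=0; Z[6]=0
i=7: outside box; Z[7]=0
i=8: outside box; Z[8]=0
i=9: outside box; Z[9]=0
i=10: outside box; Z[10]=2 extend→box=[10,12)
i=11: min(r-i=1, Z[1]=0)=0; Z[11]=0
i=12: outside box; Z[12]=0
i=13: outside box; Z[13]=1 extend→box=[13,14)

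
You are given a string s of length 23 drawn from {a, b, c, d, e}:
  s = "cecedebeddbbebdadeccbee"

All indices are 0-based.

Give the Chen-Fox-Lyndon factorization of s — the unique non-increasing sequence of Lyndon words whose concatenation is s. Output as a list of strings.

["cecede", "bedd", "bbebd", "adeccbee"]

emit factor 1: 'cecede' (i=0, period=6)
emit factor 2: 'bedd' (i=6, period=4)
emit factor 3: 'bbebd' (i=10, period=5)
emit factor 4: 'adeccbee' (i=15, period=8)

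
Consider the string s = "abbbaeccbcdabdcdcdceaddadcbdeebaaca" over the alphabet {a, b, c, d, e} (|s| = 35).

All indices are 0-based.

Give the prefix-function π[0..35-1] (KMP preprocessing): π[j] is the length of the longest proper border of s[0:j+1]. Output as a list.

[0, 0, 0, 0, 1, 0, 0, 0, 0, 0, 0, 1, 2, 0, 0, 0, 0, 0, 0, 0, 1, 0, 0, 1, 0, 0, 0, 0, 0, 0, 0, 1, 1, 0, 1]

π[0] = 0
j=1 s[j]='b': π[1]=0 (border '')
j=2 s[j]='b': π[2]=0 (border '')
j=3 s[j]='b': π[3]=0 (border '')
j=4 s[j]='a': π[4]=1 (border 'a')
j=5 s[j]='e': k: 1→0; π[5]=0 (border '')
j=6 s[j]='c': π[6]=0 (border '')
j=7 s[j]='c': π[7]=0 (border '')
j=8 s[j]='b': π[8]=0 (border '')
j=9 s[j]='c': π[9]=0 (border '')
j=10 s[j]='d': π[10]=0 (border '')
j=11 s[j]='a': π[11]=1 (border 'a')
j=12 s[j]='b': π[12]=2 (border 'ab')
j=13 s[j]='d': k: 2→0; π[13]=0 (border '')
j=14 s[j]='c': π[14]=0 (border '')
j=15 s[j]='d': π[15]=0 (border '')
j=16 s[j]='c': π[16]=0 (border '')
j=17 s[j]='d': π[17]=0 (border '')
j=18 s[j]='c': π[18]=0 (border '')
j=19 s[j]='e': π[19]=0 (border '')
j=20 s[j]='a': π[20]=1 (border 'a')
j=21 s[j]='d': k: 1→0; π[21]=0 (border '')
j=22 s[j]='d': π[22]=0 (border '')
j=23 s[j]='a': π[23]=1 (border 'a')
j=24 s[j]='d': k: 1→0; π[24]=0 (border '')
j=25 s[j]='c': π[25]=0 (border '')
j=26 s[j]='b': π[26]=0 (border '')
j=27 s[j]='d': π[27]=0 (border '')
j=28 s[j]='e': π[28]=0 (border '')
j=29 s[j]='e': π[29]=0 (border '')
j=30 s[j]='b': π[30]=0 (border '')
j=31 s[j]='a': π[31]=1 (border 'a')
j=32 s[j]='a': k: 1→0; π[32]=1 (border 'a')
j=33 s[j]='c': k: 1→0; π[33]=0 (border '')
j=34 s[j]='a': π[34]=1 (border 'a')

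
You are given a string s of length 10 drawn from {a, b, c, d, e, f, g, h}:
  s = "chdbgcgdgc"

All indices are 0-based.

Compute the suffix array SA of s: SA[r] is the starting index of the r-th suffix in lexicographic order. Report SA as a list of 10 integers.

[3, 9, 5, 0, 2, 7, 8, 4, 6, 1]

rank | idx | suffix
   0 |   3 | bgcgdgc
   1 |   9 | c
   2 |   5 | cgdgc
   3 |   0 | chdbgcgdgc
   4 |   2 | dbgcgdgc
   5 |   7 | dgc
   6 |   8 | gc
   7 |   4 | gcgdgc
   8 |   6 | gdgc
   9 |   1 | hdbgcgdgc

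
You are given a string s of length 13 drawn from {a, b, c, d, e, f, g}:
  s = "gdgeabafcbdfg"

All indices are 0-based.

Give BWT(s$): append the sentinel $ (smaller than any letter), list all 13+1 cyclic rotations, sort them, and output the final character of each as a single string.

gebacfbggadf$d

rank  rotation        last
    0  $gdgeabafcbdfg  g
    1  abafcbdfg$gdge  e
    2  afcbdfg$gdgeab  b
    3  bafcbdfg$gdgea  a
    4  bdfg$gdgeabafc  c
    5  cbdfg$gdgeabaf  f
    6  dfg$gdgeabafcb  b
    7  dgeabafcbdfg$g  g
    8  eabafcbdfg$gdg  g
    9  fcbdfg$gdgeaba  a
   10  fg$gdgeabafcbd  d
   11  g$gdgeabafcbdf  f
   12  gdgeabafcbdfg$  $
   13  geabafcbdfg$gd  d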